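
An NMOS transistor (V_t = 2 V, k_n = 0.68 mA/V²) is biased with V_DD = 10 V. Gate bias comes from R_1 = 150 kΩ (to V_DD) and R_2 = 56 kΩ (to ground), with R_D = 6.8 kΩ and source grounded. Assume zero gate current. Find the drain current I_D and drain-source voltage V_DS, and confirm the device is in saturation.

V_G = V_DD·R_2/(R_1+R_2) = 10×56/206 = 2.72 V. With the source grounded, V_GS = V_G = 2.72 V.
Assume saturation: I_D = (k_n/2)(V_GS − V_t)² = (0.68/2)×(2.72 − 2)² = 0.34×0.718² = 0.175 mA.
V_DS = V_DD − I_D·R_D = 10 − 0.175×6.8 = 8.81 V.
Saturation requires V_DS ≥ V_GS − V_t = 0.718 V; 8.81 ≥ 0.718 ✓.

I_D ≈ 0.18 mA, V_DS ≈ 8.8 V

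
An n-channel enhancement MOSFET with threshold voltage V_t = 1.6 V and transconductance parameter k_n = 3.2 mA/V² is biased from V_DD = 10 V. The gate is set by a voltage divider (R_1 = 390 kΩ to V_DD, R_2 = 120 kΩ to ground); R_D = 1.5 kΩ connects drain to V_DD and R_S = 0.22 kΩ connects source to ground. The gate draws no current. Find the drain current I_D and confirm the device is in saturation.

V_G = V_DD·R_2/(R_1+R_2) = 10×120/510 = 2.35 V.
Assume saturation: I_D = (k_n/2)(V_GS − V_t)² with V_GS = V_G − I_D·R_S = 2.35 − 0.22·I_D.
Substituting gives 0.0774·I_D² − 1.53·I_D + 0.907 = 0, with roots I_D = 0.612 or 19.1 mA.
The root I_D = 19.1 mA gives V_GS = -1.86 V ≤ V_t, so take I_D = 0.612 mA.
Then V_GS = 2.22 V and V_DS = V_DD − I_D(R_D+R_S) = 10 − 0.612×1.72 = 8.95 V.
Saturation requires V_DS ≥ V_GS − V_t = 0.618 V; 8.95 ≥ 0.618 ✓.

I_D ≈ 0.61 mA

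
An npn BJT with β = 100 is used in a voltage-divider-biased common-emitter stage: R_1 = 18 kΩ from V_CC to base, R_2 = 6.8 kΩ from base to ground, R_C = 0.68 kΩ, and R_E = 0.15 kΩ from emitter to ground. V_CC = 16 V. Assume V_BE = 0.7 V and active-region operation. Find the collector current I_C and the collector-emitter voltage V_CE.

I_C ≈ 18 mA, V_CE ≈ 0.74 V

Thevenize the base divider: V_Th = V_CC·R_2/(R_1+R_2) = 16×6.8/24.8 = 4.39 V, R_Th = R_1‖R_2 = 4.94 kΩ.
Base-emitter loop: V_Th = I_B·R_Th + V_BE + (β+1)I_B·R_E, so I_B = (4.39 − 0.7) / (4.94 + 101×0.15) = 0.184 mA.
I_C = β·I_B = 100×0.184 = 18.4 mA, and I_E = (β+1)I_B = 18.5 mA.
V_CE = V_CC − I_C·R_C − I_E·R_E = 16 − 18.4×0.68 − 18.5×0.15 = 0.736 V.
V_CE = 0.736 V > 0.2 V confirms active-region operation.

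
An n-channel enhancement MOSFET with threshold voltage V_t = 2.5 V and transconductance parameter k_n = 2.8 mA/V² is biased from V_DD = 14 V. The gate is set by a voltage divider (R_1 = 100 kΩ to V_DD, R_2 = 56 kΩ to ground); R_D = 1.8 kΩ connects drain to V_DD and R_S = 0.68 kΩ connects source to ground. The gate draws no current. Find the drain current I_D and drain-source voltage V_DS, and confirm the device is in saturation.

I_D ≈ 2 mA, V_DS ≈ 9.1 V

V_G = V_DD·R_2/(R_1+R_2) = 14×56/156 = 5.03 V.
Assume saturation: I_D = (k_n/2)(V_GS − V_t)² with V_GS = V_G − I_D·R_S = 5.03 − 0.68·I_D.
Substituting gives 0.647·I_D² − 5.81·I_D + 8.93 = 0, with roots I_D = 1.97 or 7 mA.
The root I_D = 7 mA gives V_GS = 0.263 V ≤ V_t, so take I_D = 1.97 mA.
Then V_GS = 3.69 V and V_DS = V_DD − I_D(R_D+R_S) = 14 − 1.97×2.48 = 9.11 V.
Saturation requires V_DS ≥ V_GS − V_t = 1.19 V; 9.11 ≥ 1.19 ✓.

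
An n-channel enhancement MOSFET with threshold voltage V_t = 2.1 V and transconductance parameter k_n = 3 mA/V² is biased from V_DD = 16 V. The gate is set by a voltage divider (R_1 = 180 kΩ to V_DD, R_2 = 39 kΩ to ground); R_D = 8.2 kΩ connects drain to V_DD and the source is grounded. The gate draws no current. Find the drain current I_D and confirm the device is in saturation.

V_G = V_DD·R_2/(R_1+R_2) = 16×39/219 = 2.85 V. With the source grounded, V_GS = V_G = 2.85 V.
Assume saturation: I_D = (k_n/2)(V_GS − V_t)² = (3/2)×(2.85 − 2.1)² = 1.5×0.749² = 0.842 mA.
V_DS = V_DD − I_D·R_D = 16 − 0.842×8.2 = 9.09 V.
Saturation requires V_DS ≥ V_GS − V_t = 0.749 V; 9.09 ≥ 0.749 ✓.

I_D ≈ 0.84 mA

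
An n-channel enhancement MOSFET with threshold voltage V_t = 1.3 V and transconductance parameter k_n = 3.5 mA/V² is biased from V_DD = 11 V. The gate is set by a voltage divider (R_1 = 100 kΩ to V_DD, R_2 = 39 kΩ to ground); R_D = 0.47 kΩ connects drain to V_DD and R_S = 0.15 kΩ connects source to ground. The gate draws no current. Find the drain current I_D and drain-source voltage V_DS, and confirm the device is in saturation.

V_G = V_DD·R_2/(R_1+R_2) = 11×39/139 = 3.09 V.
Assume saturation: I_D = (k_n/2)(V_GS − V_t)² with V_GS = V_G − I_D·R_S = 3.09 − 0.15·I_D.
Substituting gives 0.0394·I_D² − 1.94·I_D + 5.58 = 0, with roots I_D = 3.07 or 46.1 mA.
The root I_D = 46.1 mA gives V_GS = -3.83 V ≤ V_t, so take I_D = 3.07 mA.
Then V_GS = 2.63 V and V_DS = V_DD − I_D(R_D+R_S) = 11 − 3.07×0.62 = 9.09 V.
Saturation requires V_DS ≥ V_GS − V_t = 1.33 V; 9.09 ≥ 1.33 ✓.

I_D ≈ 3.1 mA, V_DS ≈ 9.1 V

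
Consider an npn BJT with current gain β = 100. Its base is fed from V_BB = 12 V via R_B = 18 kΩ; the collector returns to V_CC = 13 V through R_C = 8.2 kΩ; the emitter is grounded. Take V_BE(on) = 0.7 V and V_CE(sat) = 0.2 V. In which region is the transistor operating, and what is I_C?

saturation; I_C ≈ 1.6 mA

Assume active: I_B = (12 − 0.7)/18 = 0.628 mA, giving I_C = β·I_B = 62.8 mA.
But then V_CE = 13 − 62.8×8.2 = -502 V < V_CE(sat) = 0.2 V — impossible in the active region.
So the transistor is saturated. With V_CE = 0.2 V, I_C = (V_CC − 0.2)/R_C = 12.8/8.2 = 1.56 mA.
Check: β·I_B = 62.8 mA > I_C = 1.56 mA, confirming saturation.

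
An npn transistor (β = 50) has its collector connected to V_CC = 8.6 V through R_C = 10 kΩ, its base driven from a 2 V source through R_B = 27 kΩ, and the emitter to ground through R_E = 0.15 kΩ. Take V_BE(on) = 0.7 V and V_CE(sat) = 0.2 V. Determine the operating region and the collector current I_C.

Assume active: I_B = (2 − 0.7)/(27 + 51×0.15) = 0.0375 mA, I_C = β·I_B = 1.88 mA.
Then V_CE = 8.6 − 1.88×10 − 1.91×0.15 = -10.4 V < 0.2 V — the active assumption fails.
Re-solve with V_CE = 0.2 V. KCL at the emitter: V_E/R_E = (V_BB−0.7−V_E)/R_B + (V_CC−0.2−V_E)/R_C, giving V_E = 0.131 V.
I_C = (V_CC − 0.2 − V_E)/R_C = (8.4 − 0.131)/10 = 0.827 mA.
Check: I_B = (1.3 − 0.131)/27 = 0.0433 mA, and β·I_B = 2.17 mA > I_C, confirming saturation.

saturation; I_C ≈ 0.83 mA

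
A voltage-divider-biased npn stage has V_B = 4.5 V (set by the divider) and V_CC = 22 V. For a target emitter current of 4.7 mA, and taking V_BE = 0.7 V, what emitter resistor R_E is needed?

R_E ≈ 0.81 kΩ

V_E = V_B − V_BE = 4.5 − 0.7 = 3.8 V.
R_E = V_E / I_E = 3.8 / 4.7 = 0.809 kΩ.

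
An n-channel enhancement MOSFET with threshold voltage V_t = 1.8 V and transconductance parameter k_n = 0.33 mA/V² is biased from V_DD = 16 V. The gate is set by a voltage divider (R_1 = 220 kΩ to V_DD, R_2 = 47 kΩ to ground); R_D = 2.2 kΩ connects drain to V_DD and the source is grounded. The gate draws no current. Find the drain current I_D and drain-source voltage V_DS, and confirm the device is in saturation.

I_D ≈ 0.17 mA, V_DS ≈ 16 V

V_G = V_DD·R_2/(R_1+R_2) = 16×47/267 = 2.82 V. With the source grounded, V_GS = V_G = 2.82 V.
Assume saturation: I_D = (k_n/2)(V_GS − V_t)² = (0.33/2)×(2.82 − 1.8)² = 0.165×1.02² = 0.17 mA.
V_DS = V_DD − I_D·R_D = 16 − 0.17×2.2 = 15.6 V.
Saturation requires V_DS ≥ V_GS − V_t = 1.02 V; 15.6 ≥ 1.02 ✓.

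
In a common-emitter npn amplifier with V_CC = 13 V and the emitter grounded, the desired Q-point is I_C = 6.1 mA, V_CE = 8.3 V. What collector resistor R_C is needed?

Collector loop: V_CC = I_C·R_C + V_CE.
R_C = (V_CC − V_CE)/I_C = (13 − 8.3)/6.1 = 0.77 kΩ.

R_C ≈ 0.77 kΩ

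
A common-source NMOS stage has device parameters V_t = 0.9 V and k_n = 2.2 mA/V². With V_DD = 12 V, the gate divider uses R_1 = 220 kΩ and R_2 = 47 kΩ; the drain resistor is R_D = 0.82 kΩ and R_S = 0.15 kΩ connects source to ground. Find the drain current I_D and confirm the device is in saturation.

V_G = V_DD·R_2/(R_1+R_2) = 12×47/267 = 2.11 V.
Assume saturation: I_D = (k_n/2)(V_GS − V_t)² with V_GS = V_G − I_D·R_S = 2.11 − 0.15·I_D.
Substituting gives 0.0248·I_D² − 1.4·I_D + 1.62 = 0, with roots I_D = 1.18 or 55.4 mA.
The root I_D = 55.4 mA gives V_GS = -6.2 V ≤ V_t, so take I_D = 1.18 mA.
Then V_GS = 1.94 V and V_DS = V_DD − I_D(R_D+R_S) = 12 − 1.18×0.97 = 10.9 V.
Saturation requires V_DS ≥ V_GS − V_t = 1.04 V; 10.9 ≥ 1.04 ✓.

I_D ≈ 1.2 mA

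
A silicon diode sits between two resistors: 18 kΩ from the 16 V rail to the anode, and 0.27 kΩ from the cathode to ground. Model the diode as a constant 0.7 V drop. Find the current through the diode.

I ≈ 0.84 mA

The two resistors are in series with the diode, so KVL gives 16 = I·18 + 0.7 + I·0.27.
I = (16 − 0.7) / (18 + 0.27) kΩ = 15.3 / 18.3 = 0.837 mA.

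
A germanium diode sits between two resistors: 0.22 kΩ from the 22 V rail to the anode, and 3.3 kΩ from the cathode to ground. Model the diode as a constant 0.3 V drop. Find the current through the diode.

I ≈ 6.2 mA

The two resistors are in series with the diode, so KVL gives 22 = I·0.22 + 0.3 + I·3.3.
I = (22 − 0.3) / (0.22 + 3.3) kΩ = 21.7 / 3.52 = 6.16 mA.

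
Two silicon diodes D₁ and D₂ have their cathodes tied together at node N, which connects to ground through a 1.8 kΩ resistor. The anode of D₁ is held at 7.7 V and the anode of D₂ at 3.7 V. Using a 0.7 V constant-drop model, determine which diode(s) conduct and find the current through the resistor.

Assume both conduct. Then node N would need to be at both 7.7−0.7 = 7 V and 3.7−0.7 = 3 V, which is impossible.
Assume only D₁ conducts: V_N = 7.7 − 0.7 = 7 V, so I_R = 7/1.8 = 3.89 mA.
Check D₂: its anode-to-cathode voltage is 3.7 − 7 = -3.3 V < 0.7 V, so it is off. The assumption is consistent.

Only D₁ conducts; I_R ≈ 3.9 mA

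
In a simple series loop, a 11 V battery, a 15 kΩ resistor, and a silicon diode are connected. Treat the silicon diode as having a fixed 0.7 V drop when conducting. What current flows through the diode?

I ≈ 0.69 mA

KVL around the loop: 11 = V_D + I·R = 0.7 + I × 15 kΩ.
So I = (11 − 0.7) / 15 kΩ = 10.3 / 15 = 0.687 mA.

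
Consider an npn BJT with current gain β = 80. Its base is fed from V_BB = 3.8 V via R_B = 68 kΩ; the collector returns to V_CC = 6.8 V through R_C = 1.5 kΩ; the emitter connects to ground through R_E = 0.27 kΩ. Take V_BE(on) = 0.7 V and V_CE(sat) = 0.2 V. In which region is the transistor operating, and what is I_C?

Assume active. Base-emitter loop: I_B = (V_BB − V_BE)/(R_B + (β+1)R_E) = (3.8 − 0.7)/(68 + 81×0.27) = 0.0345 mA.
I_C = β·I_B = 80×0.0345 = 2.76 mA.
V_CE = V_CC − I_C·R_C − I_E·R_E = 6.8 − 2.76×1.5 − 2.79×0.27 = 1.91 V > V_CE(sat), so the active-region assumption holds.

active; I_C ≈ 2.8 mA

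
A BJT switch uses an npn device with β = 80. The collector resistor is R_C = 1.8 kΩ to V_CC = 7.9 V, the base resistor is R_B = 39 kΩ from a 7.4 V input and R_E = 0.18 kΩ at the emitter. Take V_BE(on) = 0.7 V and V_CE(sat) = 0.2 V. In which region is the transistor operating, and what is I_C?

Assume active: I_B = (7.4 − 0.7)/(39 + 81×0.18) = 0.125 mA, I_C = β·I_B = 10 mA.
Then V_CE = 7.9 − 10×1.8 − 10.1×0.18 = -11.9 V < 0.2 V — the active assumption fails.
Re-solve with V_CE = 0.2 V. KCL at the emitter: V_E/R_E = (V_BB−0.7−V_E)/R_B + (V_CC−0.2−V_E)/R_C, giving V_E = 0.725 V.
I_C = (V_CC − 0.2 − V_E)/R_C = (7.7 − 0.725)/1.8 = 3.87 mA.
Check: I_B = (6.7 − 0.725)/39 = 0.153 mA, and β·I_B = 12.3 mA > I_C, confirming saturation.

saturation; I_C ≈ 3.9 mA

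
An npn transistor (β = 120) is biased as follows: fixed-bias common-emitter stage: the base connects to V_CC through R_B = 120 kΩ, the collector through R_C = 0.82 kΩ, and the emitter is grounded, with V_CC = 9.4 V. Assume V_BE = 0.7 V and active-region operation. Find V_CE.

V_CE ≈ 2.3 V

Base loop: V_CC = I_B·R_B + V_BE, so I_B = (9.4 − 0.7)/120 kΩ = 0.0725 mA.
In the active region I_C = β·I_B = 120 × 0.0725 = 8.7 mA.
Collector loop: V_CE = V_CC − I_C·R_C = 9.4 − 8.7×0.82 = 2.27 V.
Since V_CE = 2.27 V > V_CE(sat) ≈ 0.2 V, the transistor is in the active region as assumed.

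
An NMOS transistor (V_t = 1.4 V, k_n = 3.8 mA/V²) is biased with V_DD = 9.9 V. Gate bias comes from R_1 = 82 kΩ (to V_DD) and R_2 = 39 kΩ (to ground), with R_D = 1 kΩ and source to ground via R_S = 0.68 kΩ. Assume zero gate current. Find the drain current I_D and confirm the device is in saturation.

V_G = V_DD·R_2/(R_1+R_2) = 9.9×39/121 = 3.19 V.
Assume saturation: I_D = (k_n/2)(V_GS − V_t)² with V_GS = V_G − I_D·R_S = 3.19 − 0.68·I_D.
Substituting gives 0.879·I_D² − 5.63·I_D + 6.09 = 0, with roots I_D = 1.38 or 5.03 mA.
The root I_D = 5.03 mA gives V_GS = -0.226 V ≤ V_t, so take I_D = 1.38 mA.
Then V_GS = 2.25 V and V_DS = V_DD − I_D(R_D+R_S) = 9.9 − 1.38×1.68 = 7.58 V.
Saturation requires V_DS ≥ V_GS − V_t = 0.852 V; 7.58 ≥ 0.852 ✓.

I_D ≈ 1.4 mA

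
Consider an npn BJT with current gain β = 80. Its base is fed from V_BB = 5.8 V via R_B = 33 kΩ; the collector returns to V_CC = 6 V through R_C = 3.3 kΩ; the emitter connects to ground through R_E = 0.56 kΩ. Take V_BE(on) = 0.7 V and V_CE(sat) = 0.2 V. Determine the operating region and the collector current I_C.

Assume active: I_B = (5.8 − 0.7)/(33 + 81×0.56) = 0.0651 mA, I_C = β·I_B = 5.21 mA.
Then V_CE = 6 − 5.21×3.3 − 5.27×0.56 = -14.1 V < 0.2 V — the active assumption fails.
Re-solve with V_CE = 0.2 V. KCL at the emitter: V_E/R_E = (V_BB−0.7−V_E)/R_B + (V_CC−0.2−V_E)/R_C, giving V_E = 0.902 V.
I_C = (V_CC − 0.2 − V_E)/R_C = (5.8 − 0.902)/3.3 = 1.48 mA.
Check: I_B = (5.1 − 0.902)/33 = 0.127 mA, and β·I_B = 10.2 mA > I_C, confirming saturation.

saturation; I_C ≈ 1.5 mA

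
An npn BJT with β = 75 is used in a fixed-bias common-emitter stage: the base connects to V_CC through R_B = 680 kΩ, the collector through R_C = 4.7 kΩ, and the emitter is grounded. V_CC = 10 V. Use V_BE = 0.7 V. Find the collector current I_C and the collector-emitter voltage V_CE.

I_C ≈ 1 mA, V_CE ≈ 5.2 V

Base loop: V_CC = I_B·R_B + V_BE, so I_B = (10 − 0.7)/680 kΩ = 0.0137 mA.
In the active region I_C = β·I_B = 75 × 0.0137 = 1.03 mA.
Collector loop: V_CE = V_CC − I_C·R_C = 10 − 1.03×4.7 = 5.18 V.
Since V_CE = 5.18 V > V_CE(sat) ≈ 0.2 V, the transistor is in the active region as assumed.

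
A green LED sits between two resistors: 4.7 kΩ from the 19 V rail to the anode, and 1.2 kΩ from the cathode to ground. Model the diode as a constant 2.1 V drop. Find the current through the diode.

I ≈ 2.9 mA

The two resistors are in series with the diode, so KVL gives 19 = I·4.7 + 2.1 + I·1.2.
I = (19 − 2.1) / (4.7 + 1.2) kΩ = 16.9 / 5.9 = 2.86 mA.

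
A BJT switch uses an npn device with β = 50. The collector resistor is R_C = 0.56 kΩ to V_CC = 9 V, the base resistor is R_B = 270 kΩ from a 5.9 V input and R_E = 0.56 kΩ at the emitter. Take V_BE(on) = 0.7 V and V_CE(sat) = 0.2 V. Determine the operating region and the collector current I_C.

Assume active. Base-emitter loop: I_B = (V_BB − V_BE)/(R_B + (β+1)R_E) = (5.9 − 0.7)/(270 + 51×0.56) = 0.0174 mA.
I_C = β·I_B = 50×0.0174 = 0.871 mA.
V_CE = V_CC − I_C·R_C − I_E·R_E = 9 − 0.871×0.56 − 0.888×0.56 = 8.01 V > V_CE(sat), so the active-region assumption holds.

active; I_C ≈ 0.87 mA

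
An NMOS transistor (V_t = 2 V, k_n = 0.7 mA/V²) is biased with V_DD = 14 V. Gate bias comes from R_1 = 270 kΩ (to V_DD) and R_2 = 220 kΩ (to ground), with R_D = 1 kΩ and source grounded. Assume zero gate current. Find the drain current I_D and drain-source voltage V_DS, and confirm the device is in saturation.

I_D ≈ 6.4 mA, V_DS ≈ 7.6 V

V_G = V_DD·R_2/(R_1+R_2) = 14×220/490 = 6.29 V. With the source grounded, V_GS = V_G = 6.29 V.
Assume saturation: I_D = (k_n/2)(V_GS − V_t)² = (0.7/2)×(6.29 − 2)² = 0.35×4.29² = 6.43 mA.
V_DS = V_DD − I_D·R_D = 14 − 6.43×1 = 7.57 V.
Saturation requires V_DS ≥ V_GS − V_t = 4.29 V; 7.57 ≥ 4.29 ✓.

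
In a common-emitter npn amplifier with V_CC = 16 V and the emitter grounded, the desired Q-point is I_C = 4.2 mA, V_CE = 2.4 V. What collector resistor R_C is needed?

Collector loop: V_CC = I_C·R_C + V_CE.
R_C = (V_CC − V_CE)/I_C = (16 − 2.4)/4.2 = 3.24 kΩ.

R_C ≈ 3.2 kΩ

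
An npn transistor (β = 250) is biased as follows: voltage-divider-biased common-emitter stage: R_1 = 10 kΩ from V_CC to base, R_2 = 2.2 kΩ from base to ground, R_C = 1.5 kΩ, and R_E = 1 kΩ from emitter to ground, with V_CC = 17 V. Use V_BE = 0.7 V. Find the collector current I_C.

Thevenize the base divider: V_Th = V_CC·R_2/(R_1+R_2) = 17×2.2/12.2 = 3.07 V, R_Th = R_1‖R_2 = 1.8 kΩ.
Base-emitter loop: V_Th = I_B·R_Th + V_BE + (β+1)I_B·R_E, so I_B = (3.07 − 0.7) / (1.8 + 251×1) = 0.00936 mA.
I_C = β·I_B = 250×0.00936 = 2.34 mA, and I_E = (β+1)I_B = 2.35 mA.
V_CE = V_CC − I_C·R_C − I_E·R_E = 17 − 2.34×1.5 − 2.35×1 = 11.1 V.
V_CE = 11.1 V > 0.2 V confirms active-region operation.

I_C ≈ 2.3 mA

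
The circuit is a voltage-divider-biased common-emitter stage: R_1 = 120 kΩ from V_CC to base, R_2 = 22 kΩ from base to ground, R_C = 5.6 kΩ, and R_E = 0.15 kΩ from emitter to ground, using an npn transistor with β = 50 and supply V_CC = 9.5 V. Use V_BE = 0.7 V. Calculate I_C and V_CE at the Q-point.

Thevenize the base divider: V_Th = V_CC·R_2/(R_1+R_2) = 9.5×22/142 = 1.47 V, R_Th = R_1‖R_2 = 18.6 kΩ.
Base-emitter loop: V_Th = I_B·R_Th + V_BE + (β+1)I_B·R_E, so I_B = (1.47 − 0.7) / (18.6 + 51×0.15) = 0.0294 mA.
I_C = β·I_B = 50×0.0294 = 1.47 mA, and I_E = (β+1)I_B = 1.5 mA.
V_CE = V_CC − I_C·R_C − I_E·R_E = 9.5 − 1.47×5.6 − 1.5×0.15 = 1.04 V.
V_CE = 1.04 V > 0.2 V confirms active-region operation.

I_C ≈ 1.5 mA, V_CE ≈ 1 V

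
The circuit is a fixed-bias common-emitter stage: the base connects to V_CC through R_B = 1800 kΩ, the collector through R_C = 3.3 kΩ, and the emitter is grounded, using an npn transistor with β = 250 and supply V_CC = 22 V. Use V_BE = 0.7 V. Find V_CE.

V_CE ≈ 12 V

Base loop: V_CC = I_B·R_B + V_BE, so I_B = (22 − 0.7)/1800 kΩ = 0.0118 mA.
In the active region I_C = β·I_B = 250 × 0.0118 = 2.96 mA.
Collector loop: V_CE = V_CC − I_C·R_C = 22 − 2.96×3.3 = 12.2 V.
Since V_CE = 12.2 V > V_CE(sat) ≈ 0.2 V, the transistor is in the active region as assumed.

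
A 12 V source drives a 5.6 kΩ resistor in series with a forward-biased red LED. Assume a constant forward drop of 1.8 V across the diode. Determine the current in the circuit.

KVL around the loop: 12 = V_D + I·R = 1.8 + I × 5.6 kΩ.
So I = (12 − 1.8) / 5.6 kΩ = 10.2 / 5.6 = 1.82 mA.

I ≈ 1.8 mA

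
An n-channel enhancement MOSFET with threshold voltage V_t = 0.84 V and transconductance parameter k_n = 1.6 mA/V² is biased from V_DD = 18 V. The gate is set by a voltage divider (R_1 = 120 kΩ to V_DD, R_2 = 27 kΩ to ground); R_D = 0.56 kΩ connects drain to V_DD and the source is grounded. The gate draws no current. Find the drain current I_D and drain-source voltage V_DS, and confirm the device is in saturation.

V_G = V_DD·R_2/(R_1+R_2) = 18×27/147 = 3.31 V. With the source grounded, V_GS = V_G = 3.31 V.
Assume saturation: I_D = (k_n/2)(V_GS − V_t)² = (1.6/2)×(3.31 − 0.84)² = 0.8×2.47² = 4.87 mA.
V_DS = V_DD − I_D·R_D = 18 − 4.87×0.56 = 15.3 V.
Saturation requires V_DS ≥ V_GS − V_t = 2.47 V; 15.3 ≥ 2.47 ✓.

I_D ≈ 4.9 mA, V_DS ≈ 15 V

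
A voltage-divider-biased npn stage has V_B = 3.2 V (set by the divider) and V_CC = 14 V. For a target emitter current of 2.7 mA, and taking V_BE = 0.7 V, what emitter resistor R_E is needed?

R_E ≈ 0.93 kΩ

V_E = V_B − V_BE = 3.2 − 0.7 = 2.5 V.
R_E = V_E / I_E = 2.5 / 2.7 = 0.926 kΩ.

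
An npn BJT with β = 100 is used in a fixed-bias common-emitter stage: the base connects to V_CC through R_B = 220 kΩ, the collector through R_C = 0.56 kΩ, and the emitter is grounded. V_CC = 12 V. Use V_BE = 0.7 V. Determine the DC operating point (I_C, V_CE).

I_C ≈ 5.1 mA, V_CE ≈ 9.1 V

Base loop: V_CC = I_B·R_B + V_BE, so I_B = (12 − 0.7)/220 kΩ = 0.0514 mA.
In the active region I_C = β·I_B = 100 × 0.0514 = 5.14 mA.
Collector loop: V_CE = V_CC − I_C·R_C = 12 − 5.14×0.56 = 9.12 V.
Since V_CE = 9.12 V > V_CE(sat) ≈ 0.2 V, the transistor is in the active region as assumed.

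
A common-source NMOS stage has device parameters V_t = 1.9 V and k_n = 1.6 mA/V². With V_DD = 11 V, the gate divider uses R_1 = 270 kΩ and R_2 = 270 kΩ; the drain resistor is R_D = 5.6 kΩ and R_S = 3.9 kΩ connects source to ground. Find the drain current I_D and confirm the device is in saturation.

V_G = V_DD·R_2/(R_1+R_2) = 11×270/540 = 5.5 V.
Assume saturation: I_D = (k_n/2)(V_GS − V_t)² with V_GS = V_G − I_D·R_S = 5.5 − 3.9·I_D.
Substituting gives 12.2·I_D² − 23.5·I_D + 10.4 = 0, with roots I_D = 0.686 or 1.24 mA.
The root I_D = 1.24 mA gives V_GS = 0.654 V ≤ V_t, so take I_D = 0.686 mA.
Then V_GS = 2.83 V and V_DS = V_DD − I_D(R_D+R_S) = 11 − 0.686×9.5 = 4.49 V.
Saturation requires V_DS ≥ V_GS − V_t = 0.926 V; 4.49 ≥ 0.926 ✓.

I_D ≈ 0.69 mA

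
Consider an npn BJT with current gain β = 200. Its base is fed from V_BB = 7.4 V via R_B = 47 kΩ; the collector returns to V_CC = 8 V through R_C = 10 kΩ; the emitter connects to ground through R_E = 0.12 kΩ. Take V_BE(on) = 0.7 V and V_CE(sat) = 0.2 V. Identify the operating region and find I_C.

Assume active: I_B = (7.4 − 0.7)/(47 + 201×0.12) = 0.0942 mA, I_C = β·I_B = 18.8 mA.
Then V_CE = 8 − 18.8×10 − 18.9×0.12 = -183 V < 0.2 V — the active assumption fails.
Re-solve with V_CE = 0.2 V. KCL at the emitter: V_E/R_E = (V_BB−0.7−V_E)/R_B + (V_CC−0.2−V_E)/R_C, giving V_E = 0.109 V.
I_C = (V_CC − 0.2 − V_E)/R_C = (7.8 − 0.109)/10 = 0.769 mA.
Check: I_B = (6.7 − 0.109)/47 = 0.14 mA, and β·I_B = 28 mA > I_C, confirming saturation.

saturation; I_C ≈ 0.77 mA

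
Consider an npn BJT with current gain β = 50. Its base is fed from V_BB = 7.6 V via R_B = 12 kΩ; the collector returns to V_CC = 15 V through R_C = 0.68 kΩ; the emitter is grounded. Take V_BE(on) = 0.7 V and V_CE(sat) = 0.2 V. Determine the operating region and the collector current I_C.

Assume active: I_B = (7.6 − 0.7)/12 = 0.575 mA, giving I_C = β·I_B = 28.7 mA.
But then V_CE = 15 − 28.7×0.68 = -4.55 V < V_CE(sat) = 0.2 V — impossible in the active region.
So the transistor is saturated. With V_CE = 0.2 V, I_C = (V_CC − 0.2)/R_C = 14.8/0.68 = 21.8 mA.
Check: β·I_B = 28.7 mA > I_C = 21.8 mA, confirming saturation.

saturation; I_C ≈ 22 mA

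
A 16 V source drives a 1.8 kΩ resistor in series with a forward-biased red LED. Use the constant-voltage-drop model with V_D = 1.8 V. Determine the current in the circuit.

I ≈ 7.9 mA

KVL around the loop: 16 = V_D + I·R = 1.8 + I × 1.8 kΩ.
So I = (16 − 1.8) / 1.8 kΩ = 14.2 / 1.8 = 7.89 mA.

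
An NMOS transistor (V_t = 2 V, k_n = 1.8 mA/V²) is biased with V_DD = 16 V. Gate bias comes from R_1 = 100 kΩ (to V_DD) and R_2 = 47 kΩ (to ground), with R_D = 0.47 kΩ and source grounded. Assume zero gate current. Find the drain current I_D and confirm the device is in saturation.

I_D ≈ 8.7 mA

V_G = V_DD·R_2/(R_1+R_2) = 16×47/147 = 5.12 V. With the source grounded, V_GS = V_G = 5.12 V.
Assume saturation: I_D = (k_n/2)(V_GS − V_t)² = (1.8/2)×(5.12 − 2)² = 0.9×3.12² = 8.74 mA.
V_DS = V_DD − I_D·R_D = 16 − 8.74×0.47 = 11.9 V.
Saturation requires V_DS ≥ V_GS − V_t = 3.12 V; 11.9 ≥ 3.12 ✓.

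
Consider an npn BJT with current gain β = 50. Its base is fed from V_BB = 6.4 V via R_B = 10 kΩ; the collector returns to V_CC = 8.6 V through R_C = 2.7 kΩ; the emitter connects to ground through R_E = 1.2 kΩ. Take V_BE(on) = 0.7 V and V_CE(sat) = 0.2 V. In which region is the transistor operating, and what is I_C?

Assume active: I_B = (6.4 − 0.7)/(10 + 51×1.2) = 0.0801 mA, I_C = β·I_B = 4 mA.
Then V_CE = 8.6 − 4×2.7 − 4.08×1.2 = -7.11 V < 0.2 V — the active assumption fails.
Re-solve with V_CE = 0.2 V. KCL at the emitter: V_E/R_E = (V_BB−0.7−V_E)/R_B + (V_CC−0.2−V_E)/R_C, giving V_E = 2.82 V.
I_C = (V_CC − 0.2 − V_E)/R_C = (8.4 − 2.82)/2.7 = 2.07 mA.
Check: I_B = (5.7 − 2.82)/10 = 0.288 mA, and β·I_B = 14.4 mA > I_C, confirming saturation.

saturation; I_C ≈ 2.1 mA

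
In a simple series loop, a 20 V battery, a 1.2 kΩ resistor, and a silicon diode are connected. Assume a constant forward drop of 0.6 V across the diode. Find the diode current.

KVL around the loop: 20 = V_D + I·R = 0.6 + I × 1.2 kΩ.
So I = (20 − 0.6) / 1.2 kΩ = 19.4 / 1.2 = 16.2 mA.

I ≈ 16 mA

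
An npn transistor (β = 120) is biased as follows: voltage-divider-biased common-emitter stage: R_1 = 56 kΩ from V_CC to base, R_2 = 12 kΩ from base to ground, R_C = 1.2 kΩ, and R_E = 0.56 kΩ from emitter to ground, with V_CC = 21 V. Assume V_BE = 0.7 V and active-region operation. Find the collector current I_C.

Thevenize the base divider: V_Th = V_CC·R_2/(R_1+R_2) = 21×12/68 = 3.71 V, R_Th = R_1‖R_2 = 9.88 kΩ.
Base-emitter loop: V_Th = I_B·R_Th + V_BE + (β+1)I_B·R_E, so I_B = (3.71 − 0.7) / (9.88 + 121×0.56) = 0.0387 mA.
I_C = β·I_B = 120×0.0387 = 4.65 mA, and I_E = (β+1)I_B = 4.68 mA.
V_CE = V_CC − I_C·R_C − I_E·R_E = 21 − 4.65×1.2 − 4.68×0.56 = 12.8 V.
V_CE = 12.8 V > 0.2 V confirms active-region operation.

I_C ≈ 4.6 mA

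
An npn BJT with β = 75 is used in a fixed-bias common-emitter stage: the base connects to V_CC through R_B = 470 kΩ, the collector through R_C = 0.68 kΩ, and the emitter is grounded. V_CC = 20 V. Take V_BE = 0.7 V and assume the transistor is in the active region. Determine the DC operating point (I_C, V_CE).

Base loop: V_CC = I_B·R_B + V_BE, so I_B = (20 − 0.7)/470 kΩ = 0.0411 mA.
In the active region I_C = β·I_B = 75 × 0.0411 = 3.08 mA.
Collector loop: V_CE = V_CC − I_C·R_C = 20 − 3.08×0.68 = 17.9 V.
Since V_CE = 17.9 V > V_CE(sat) ≈ 0.2 V, the transistor is in the active region as assumed.

I_C ≈ 3.1 mA, V_CE ≈ 18 V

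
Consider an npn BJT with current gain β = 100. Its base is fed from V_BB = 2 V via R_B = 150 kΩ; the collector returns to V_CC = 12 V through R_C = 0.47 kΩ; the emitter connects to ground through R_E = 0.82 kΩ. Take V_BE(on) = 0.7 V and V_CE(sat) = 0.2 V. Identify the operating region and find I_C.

Assume active. Base-emitter loop: I_B = (V_BB − V_BE)/(R_B + (β+1)R_E) = (2 − 0.7)/(150 + 101×0.82) = 0.00558 mA.
I_C = β·I_B = 100×0.00558 = 0.558 mA.
V_CE = V_CC − I_C·R_C − I_E·R_E = 12 − 0.558×0.47 − 0.564×0.82 = 11.3 V > V_CE(sat), so the active-region assumption holds.

active; I_C ≈ 0.56 mA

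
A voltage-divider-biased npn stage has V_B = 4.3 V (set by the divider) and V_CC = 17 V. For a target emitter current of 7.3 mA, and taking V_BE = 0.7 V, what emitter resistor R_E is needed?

V_E = V_B − V_BE = 4.3 − 0.7 = 3.6 V.
R_E = V_E / I_E = 3.6 / 7.3 = 0.493 kΩ.

R_E ≈ 0.49 kΩ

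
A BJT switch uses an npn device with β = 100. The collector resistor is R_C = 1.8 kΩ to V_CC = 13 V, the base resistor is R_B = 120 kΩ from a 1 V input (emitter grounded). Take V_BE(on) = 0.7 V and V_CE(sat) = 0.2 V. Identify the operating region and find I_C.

active; I_C ≈ 0.25 mA

Assume active. Base-emitter loop: I_B = (V_BB − V_BE)/R_B = (1 − 0.7)/120 = 0.0025 mA.
I_C = β·I_B = 100×0.0025 = 0.25 mA.
V_CE = V_CC − I_C·R_C = 13 − 0.25×1.8 = 12.6 V > V_CE(sat), so the active-region assumption holds.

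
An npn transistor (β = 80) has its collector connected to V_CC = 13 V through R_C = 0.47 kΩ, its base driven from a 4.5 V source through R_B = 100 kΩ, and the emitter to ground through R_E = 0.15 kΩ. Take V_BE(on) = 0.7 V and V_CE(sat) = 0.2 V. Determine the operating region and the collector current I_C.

Assume active. Base-emitter loop: I_B = (V_BB − V_BE)/(R_B + (β+1)R_E) = (4.5 − 0.7)/(100 + 81×0.15) = 0.0339 mA.
I_C = β·I_B = 80×0.0339 = 2.71 mA.
V_CE = V_CC − I_C·R_C − I_E·R_E = 13 − 2.71×0.47 − 2.74×0.15 = 11.3 V > V_CE(sat), so the active-region assumption holds.

active; I_C ≈ 2.7 mA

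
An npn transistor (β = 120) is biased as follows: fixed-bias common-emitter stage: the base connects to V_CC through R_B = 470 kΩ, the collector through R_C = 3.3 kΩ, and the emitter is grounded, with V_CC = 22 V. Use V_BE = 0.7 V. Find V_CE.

V_CE ≈ 4.1 V

Base loop: V_CC = I_B·R_B + V_BE, so I_B = (22 − 0.7)/470 kΩ = 0.0453 mA.
In the active region I_C = β·I_B = 120 × 0.0453 = 5.44 mA.
Collector loop: V_CE = V_CC − I_C·R_C = 22 − 5.44×3.3 = 4.05 V.
Since V_CE = 4.05 V > V_CE(sat) ≈ 0.2 V, the transistor is in the active region as assumed.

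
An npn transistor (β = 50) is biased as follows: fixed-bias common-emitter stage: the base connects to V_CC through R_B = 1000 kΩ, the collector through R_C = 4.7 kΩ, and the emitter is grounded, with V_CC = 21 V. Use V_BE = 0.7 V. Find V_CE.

Base loop: V_CC = I_B·R_B + V_BE, so I_B = (21 − 0.7)/1000 kΩ = 0.0203 mA.
In the active region I_C = β·I_B = 50 × 0.0203 = 1.02 mA.
Collector loop: V_CE = V_CC − I_C·R_C = 21 − 1.02×4.7 = 16.2 V.
Since V_CE = 16.2 V > V_CE(sat) ≈ 0.2 V, the transistor is in the active region as assumed.

V_CE ≈ 16 V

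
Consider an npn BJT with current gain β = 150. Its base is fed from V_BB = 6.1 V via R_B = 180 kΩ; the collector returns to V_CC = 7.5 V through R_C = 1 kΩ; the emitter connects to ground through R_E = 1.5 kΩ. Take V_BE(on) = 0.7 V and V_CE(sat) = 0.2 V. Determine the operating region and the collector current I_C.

Assume active. Base-emitter loop: I_B = (V_BB − V_BE)/(R_B + (β+1)R_E) = (6.1 − 0.7)/(180 + 151×1.5) = 0.0133 mA.
I_C = β·I_B = 150×0.0133 = 1.99 mA.
V_CE = V_CC − I_C·R_C − I_E·R_E = 7.5 − 1.99×1 − 2.01×1.5 = 2.5 V > V_CE(sat), so the active-region assumption holds.

active; I_C ≈ 2 mA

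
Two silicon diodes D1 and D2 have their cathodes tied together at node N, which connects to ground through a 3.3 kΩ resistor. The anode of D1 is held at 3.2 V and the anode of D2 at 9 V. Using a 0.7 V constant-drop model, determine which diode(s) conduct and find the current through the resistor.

Assume both conduct. Then node N would need to be at both 3.2−0.7 = 2.5 V and 9−0.7 = 8.3 V, which is impossible.
Assume only D2 conducts: V_N = 9 − 0.7 = 8.3 V, so I_R = 8.3/3.3 = 2.52 mA.
Check D1: its anode-to-cathode voltage is 3.2 − 8.3 = -5.1 V < 0.7 V, so it is off. The assumption is consistent.

Only D2 conducts; I_R ≈ 2.5 mA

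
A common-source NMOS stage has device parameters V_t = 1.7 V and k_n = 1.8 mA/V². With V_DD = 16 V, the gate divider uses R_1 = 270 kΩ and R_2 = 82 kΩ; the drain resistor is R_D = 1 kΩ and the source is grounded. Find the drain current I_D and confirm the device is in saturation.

V_G = V_DD·R_2/(R_1+R_2) = 16×82/352 = 3.73 V. With the source grounded, V_GS = V_G = 3.73 V.
Assume saturation: I_D = (k_n/2)(V_GS − V_t)² = (1.8/2)×(3.73 − 1.7)² = 0.9×2.03² = 3.7 mA.
V_DS = V_DD − I_D·R_D = 16 − 3.7×1 = 12.3 V.
Saturation requires V_DS ≥ V_GS − V_t = 2.03 V; 12.3 ≥ 2.03 ✓.

I_D ≈ 3.7 mA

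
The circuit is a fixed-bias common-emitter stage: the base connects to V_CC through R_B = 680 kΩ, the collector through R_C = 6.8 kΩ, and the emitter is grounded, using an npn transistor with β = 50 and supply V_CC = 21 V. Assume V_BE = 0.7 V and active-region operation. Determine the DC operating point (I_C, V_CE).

Base loop: V_CC = I_B·R_B + V_BE, so I_B = (21 − 0.7)/680 kΩ = 0.0299 mA.
In the active region I_C = β·I_B = 50 × 0.0299 = 1.49 mA.
Collector loop: V_CE = V_CC − I_C·R_C = 21 − 1.49×6.8 = 10.8 V.
Since V_CE = 10.8 V > V_CE(sat) ≈ 0.2 V, the transistor is in the active region as assumed.

I_C ≈ 1.5 mA, V_CE ≈ 11 V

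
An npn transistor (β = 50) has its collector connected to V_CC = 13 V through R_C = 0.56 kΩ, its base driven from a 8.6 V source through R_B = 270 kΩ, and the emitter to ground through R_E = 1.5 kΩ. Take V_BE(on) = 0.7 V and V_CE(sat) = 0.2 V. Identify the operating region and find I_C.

Assume active. Base-emitter loop: I_B = (V_BB − V_BE)/(R_B + (β+1)R_E) = (8.6 − 0.7)/(270 + 51×1.5) = 0.0228 mA.
I_C = β·I_B = 50×0.0228 = 1.14 mA.
V_CE = V_CC − I_C·R_C − I_E·R_E = 13 − 1.14×0.56 − 1.16×1.5 = 10.6 V > V_CE(sat), so the active-region assumption holds.

active; I_C ≈ 1.1 mA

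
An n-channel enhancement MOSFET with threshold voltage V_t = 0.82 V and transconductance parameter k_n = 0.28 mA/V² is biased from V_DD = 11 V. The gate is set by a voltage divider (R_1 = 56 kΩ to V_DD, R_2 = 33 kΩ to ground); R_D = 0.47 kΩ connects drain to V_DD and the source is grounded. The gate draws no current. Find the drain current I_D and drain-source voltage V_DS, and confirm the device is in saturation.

I_D ≈ 1.5 mA, V_DS ≈ 10 V

V_G = V_DD·R_2/(R_1+R_2) = 11×33/89 = 4.08 V. With the source grounded, V_GS = V_G = 4.08 V.
Assume saturation: I_D = (k_n/2)(V_GS − V_t)² = (0.28/2)×(4.08 − 0.82)² = 0.14×3.26² = 1.49 mA.
V_DS = V_DD − I_D·R_D = 11 − 1.49×0.47 = 10.3 V.
Saturation requires V_DS ≥ V_GS − V_t = 3.26 V; 10.3 ≥ 3.26 ✓.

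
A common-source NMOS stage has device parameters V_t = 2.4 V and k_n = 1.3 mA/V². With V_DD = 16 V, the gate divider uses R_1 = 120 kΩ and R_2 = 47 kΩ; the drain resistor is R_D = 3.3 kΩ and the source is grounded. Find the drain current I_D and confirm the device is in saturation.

I_D ≈ 2.9 mA

V_G = V_DD·R_2/(R_1+R_2) = 16×47/167 = 4.5 V. With the source grounded, V_GS = V_G = 4.5 V.
Assume saturation: I_D = (k_n/2)(V_GS − V_t)² = (1.3/2)×(4.5 − 2.4)² = 0.65×2.1² = 2.87 mA.
V_DS = V_DD − I_D·R_D = 16 − 2.87×3.3 = 6.51 V.
Saturation requires V_DS ≥ V_GS − V_t = 2.1 V; 6.51 ≥ 2.1 ✓.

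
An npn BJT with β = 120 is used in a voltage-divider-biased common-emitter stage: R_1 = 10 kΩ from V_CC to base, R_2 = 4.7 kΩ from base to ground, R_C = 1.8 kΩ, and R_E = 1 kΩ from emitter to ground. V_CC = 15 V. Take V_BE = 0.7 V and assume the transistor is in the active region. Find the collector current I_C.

I_C ≈ 4 mA

Thevenize the base divider: V_Th = V_CC·R_2/(R_1+R_2) = 15×4.7/14.7 = 4.8 V, R_Th = R_1‖R_2 = 3.2 kΩ.
Base-emitter loop: V_Th = I_B·R_Th + V_BE + (β+1)I_B·R_E, so I_B = (4.8 − 0.7) / (3.2 + 121×1) = 0.033 mA.
I_C = β·I_B = 120×0.033 = 3.96 mA, and I_E = (β+1)I_B = 3.99 mA.
V_CE = V_CC − I_C·R_C − I_E·R_E = 15 − 3.96×1.8 − 3.99×1 = 3.89 V.
V_CE = 3.89 V > 0.2 V confirms active-region operation.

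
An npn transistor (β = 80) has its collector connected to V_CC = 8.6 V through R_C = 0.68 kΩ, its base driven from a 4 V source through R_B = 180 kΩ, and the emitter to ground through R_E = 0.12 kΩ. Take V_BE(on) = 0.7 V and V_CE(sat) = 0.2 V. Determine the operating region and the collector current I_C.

active; I_C ≈ 1.4 mA

Assume active. Base-emitter loop: I_B = (V_BB − V_BE)/(R_B + (β+1)R_E) = (4 − 0.7)/(180 + 81×0.12) = 0.0174 mA.
I_C = β·I_B = 80×0.0174 = 1.39 mA.
V_CE = V_CC − I_C·R_C − I_E·R_E = 8.6 − 1.39×0.68 − 1.41×0.12 = 7.48 V > V_CE(sat), so the active-region assumption holds.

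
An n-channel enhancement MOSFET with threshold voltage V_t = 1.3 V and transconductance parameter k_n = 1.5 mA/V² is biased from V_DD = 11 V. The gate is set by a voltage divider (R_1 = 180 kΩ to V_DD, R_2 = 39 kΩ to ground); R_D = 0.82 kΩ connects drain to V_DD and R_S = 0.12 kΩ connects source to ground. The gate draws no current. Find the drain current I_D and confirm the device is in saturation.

I_D ≈ 0.29 mA

V_G = V_DD·R_2/(R_1+R_2) = 11×39/219 = 1.96 V.
Assume saturation: I_D = (k_n/2)(V_GS − V_t)² with V_GS = V_G − I_D·R_S = 1.96 − 0.12·I_D.
Substituting gives 0.0108·I_D² − 1.12·I_D + 0.326 = 0, with roots I_D = 0.292 or 103 mA.
The root I_D = 103 mA gives V_GS = -10.4 V ≤ V_t, so take I_D = 0.292 mA.
Then V_GS = 1.92 V and V_DS = V_DD − I_D(R_D+R_S) = 11 − 0.292×0.94 = 10.7 V.
Saturation requires V_DS ≥ V_GS − V_t = 0.624 V; 10.7 ≥ 0.624 ✓.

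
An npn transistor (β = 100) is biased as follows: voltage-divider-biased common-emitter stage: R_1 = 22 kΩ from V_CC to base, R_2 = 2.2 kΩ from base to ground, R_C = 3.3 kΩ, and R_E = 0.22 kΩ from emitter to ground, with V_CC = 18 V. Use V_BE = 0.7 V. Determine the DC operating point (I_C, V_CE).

I_C ≈ 3.9 mA, V_CE ≈ 4.4 V

Thevenize the base divider: V_Th = V_CC·R_2/(R_1+R_2) = 18×2.2/24.2 = 1.64 V, R_Th = R_1‖R_2 = 2 kΩ.
Base-emitter loop: V_Th = I_B·R_Th + V_BE + (β+1)I_B·R_E, so I_B = (1.64 − 0.7) / (2 + 101×0.22) = 0.0387 mA.
I_C = β·I_B = 100×0.0387 = 3.87 mA, and I_E = (β+1)I_B = 3.9 mA.
V_CE = V_CC − I_C·R_C − I_E·R_E = 18 − 3.87×3.3 − 3.9×0.22 = 4.38 V.
V_CE = 4.38 V > 0.2 V confirms active-region operation.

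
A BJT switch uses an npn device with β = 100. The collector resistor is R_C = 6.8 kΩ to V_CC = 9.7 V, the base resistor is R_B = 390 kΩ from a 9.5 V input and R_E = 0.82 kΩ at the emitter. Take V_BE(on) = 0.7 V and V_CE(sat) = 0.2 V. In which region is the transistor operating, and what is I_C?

Assume active: I_B = (9.5 − 0.7)/(390 + 101×0.82) = 0.0186 mA, I_C = β·I_B = 1.86 mA.
Then V_CE = 9.7 − 1.86×6.8 − 1.88×0.82 = -4.5 V < 0.2 V — the active assumption fails.
Re-solve with V_CE = 0.2 V. KCL at the emitter: V_E/R_E = (V_BB−0.7−V_E)/R_B + (V_CC−0.2−V_E)/R_C, giving V_E = 1.04 V.
I_C = (V_CC − 0.2 − V_E)/R_C = (9.5 − 1.04)/6.8 = 1.24 mA.
Check: I_B = (8.8 − 1.04)/390 = 0.0199 mA, and β·I_B = 1.99 mA > I_C, confirming saturation.

saturation; I_C ≈ 1.2 mA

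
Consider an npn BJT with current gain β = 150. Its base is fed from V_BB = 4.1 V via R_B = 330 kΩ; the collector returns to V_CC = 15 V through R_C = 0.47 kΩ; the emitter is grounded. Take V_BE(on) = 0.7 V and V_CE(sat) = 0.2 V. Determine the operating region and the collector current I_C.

Assume active. Base-emitter loop: I_B = (V_BB − V_BE)/R_B = (4.1 − 0.7)/330 = 0.0103 mA.
I_C = β·I_B = 150×0.0103 = 1.55 mA.
V_CE = V_CC − I_C·R_C = 15 − 1.55×0.47 = 14.3 V > V_CE(sat), so the active-region assumption holds.

active; I_C ≈ 1.5 mA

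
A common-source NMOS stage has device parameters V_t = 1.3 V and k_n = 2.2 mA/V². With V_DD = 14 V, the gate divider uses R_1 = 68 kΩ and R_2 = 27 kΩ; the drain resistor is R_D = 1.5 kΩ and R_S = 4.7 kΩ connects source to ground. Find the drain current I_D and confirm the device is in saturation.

V_G = V_DD·R_2/(R_1+R_2) = 14×27/95 = 3.98 V.
Assume saturation: I_D = (k_n/2)(V_GS − V_t)² with V_GS = V_G − I_D·R_S = 3.98 − 4.7·I_D.
Substituting gives 24.3·I_D² − 28.7·I_D + 7.89 = 0, with roots I_D = 0.436 or 0.745 mA.
The root I_D = 0.745 mA gives V_GS = 0.477 V ≤ V_t, so take I_D = 0.436 mA.
Then V_GS = 1.93 V and V_DS = V_DD − I_D(R_D+R_S) = 14 − 0.436×6.2 = 11.3 V.
Saturation requires V_DS ≥ V_GS − V_t = 0.63 V; 11.3 ≥ 0.63 ✓.

I_D ≈ 0.44 mA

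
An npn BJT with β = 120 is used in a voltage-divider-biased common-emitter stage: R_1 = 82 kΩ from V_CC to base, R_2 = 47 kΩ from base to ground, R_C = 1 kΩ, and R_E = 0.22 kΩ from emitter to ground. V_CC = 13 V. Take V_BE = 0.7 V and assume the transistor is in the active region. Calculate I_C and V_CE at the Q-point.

I_C ≈ 8.6 mA, V_CE ≈ 2.5 V

Thevenize the base divider: V_Th = V_CC·R_2/(R_1+R_2) = 13×47/129 = 4.74 V, R_Th = R_1‖R_2 = 29.9 kΩ.
Base-emitter loop: V_Th = I_B·R_Th + V_BE + (β+1)I_B·R_E, so I_B = (4.74 − 0.7) / (29.9 + 121×0.22) = 0.0714 mA.
I_C = β·I_B = 120×0.0714 = 8.57 mA, and I_E = (β+1)I_B = 8.65 mA.
V_CE = V_CC − I_C·R_C − I_E·R_E = 13 − 8.57×1 − 8.65×0.22 = 2.52 V.
V_CE = 2.52 V > 0.2 V confirms active-region operation.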